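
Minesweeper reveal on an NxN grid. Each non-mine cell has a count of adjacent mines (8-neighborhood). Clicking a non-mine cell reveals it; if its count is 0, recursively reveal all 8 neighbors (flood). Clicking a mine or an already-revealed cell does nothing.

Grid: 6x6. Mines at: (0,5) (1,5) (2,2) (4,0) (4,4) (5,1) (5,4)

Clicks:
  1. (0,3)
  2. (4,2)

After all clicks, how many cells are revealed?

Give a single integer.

Answer: 15

Derivation:
Click 1 (0,3) count=0: revealed 14 new [(0,0) (0,1) (0,2) (0,3) (0,4) (1,0) (1,1) (1,2) (1,3) (1,4) (2,0) (2,1) (3,0) (3,1)] -> total=14
Click 2 (4,2) count=1: revealed 1 new [(4,2)] -> total=15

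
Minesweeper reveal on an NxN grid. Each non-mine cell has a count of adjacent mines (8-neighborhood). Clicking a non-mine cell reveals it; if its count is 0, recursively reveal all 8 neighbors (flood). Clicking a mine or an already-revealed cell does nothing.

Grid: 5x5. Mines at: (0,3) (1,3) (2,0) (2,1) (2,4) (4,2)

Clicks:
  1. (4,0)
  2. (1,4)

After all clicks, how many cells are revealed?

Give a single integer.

Answer: 5

Derivation:
Click 1 (4,0) count=0: revealed 4 new [(3,0) (3,1) (4,0) (4,1)] -> total=4
Click 2 (1,4) count=3: revealed 1 new [(1,4)] -> total=5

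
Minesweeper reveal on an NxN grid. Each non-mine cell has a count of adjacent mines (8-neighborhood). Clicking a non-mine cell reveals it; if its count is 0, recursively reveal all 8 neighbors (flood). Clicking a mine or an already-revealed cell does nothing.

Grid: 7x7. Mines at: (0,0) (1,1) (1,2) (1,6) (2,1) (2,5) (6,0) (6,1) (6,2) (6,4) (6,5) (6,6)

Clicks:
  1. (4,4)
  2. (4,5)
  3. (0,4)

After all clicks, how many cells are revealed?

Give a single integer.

Answer: 30

Derivation:
Click 1 (4,4) count=0: revealed 24 new [(2,2) (2,3) (2,4) (3,0) (3,1) (3,2) (3,3) (3,4) (3,5) (3,6) (4,0) (4,1) (4,2) (4,3) (4,4) (4,5) (4,6) (5,0) (5,1) (5,2) (5,3) (5,4) (5,5) (5,6)] -> total=24
Click 2 (4,5) count=0: revealed 0 new [(none)] -> total=24
Click 3 (0,4) count=0: revealed 6 new [(0,3) (0,4) (0,5) (1,3) (1,4) (1,5)] -> total=30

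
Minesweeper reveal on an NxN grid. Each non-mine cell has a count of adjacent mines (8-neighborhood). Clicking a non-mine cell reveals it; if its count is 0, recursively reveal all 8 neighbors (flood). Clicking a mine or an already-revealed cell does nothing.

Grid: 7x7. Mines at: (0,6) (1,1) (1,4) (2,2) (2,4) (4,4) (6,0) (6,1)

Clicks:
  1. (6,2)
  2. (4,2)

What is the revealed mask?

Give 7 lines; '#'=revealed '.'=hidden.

Click 1 (6,2) count=1: revealed 1 new [(6,2)] -> total=1
Click 2 (4,2) count=0: revealed 14 new [(2,0) (2,1) (3,0) (3,1) (3,2) (3,3) (4,0) (4,1) (4,2) (4,3) (5,0) (5,1) (5,2) (5,3)] -> total=15

Answer: .......
.......
##.....
####...
####...
####...
..#....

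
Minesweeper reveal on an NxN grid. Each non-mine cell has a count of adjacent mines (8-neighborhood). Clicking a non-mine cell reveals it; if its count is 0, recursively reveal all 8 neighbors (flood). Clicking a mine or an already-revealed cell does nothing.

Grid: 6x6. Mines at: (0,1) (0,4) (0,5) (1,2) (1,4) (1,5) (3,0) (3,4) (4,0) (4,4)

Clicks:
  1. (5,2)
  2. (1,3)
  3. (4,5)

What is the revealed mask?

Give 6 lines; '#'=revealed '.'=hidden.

Click 1 (5,2) count=0: revealed 12 new [(2,1) (2,2) (2,3) (3,1) (3,2) (3,3) (4,1) (4,2) (4,3) (5,1) (5,2) (5,3)] -> total=12
Click 2 (1,3) count=3: revealed 1 new [(1,3)] -> total=13
Click 3 (4,5) count=2: revealed 1 new [(4,5)] -> total=14

Answer: ......
...#..
.###..
.###..
.###.#
.###..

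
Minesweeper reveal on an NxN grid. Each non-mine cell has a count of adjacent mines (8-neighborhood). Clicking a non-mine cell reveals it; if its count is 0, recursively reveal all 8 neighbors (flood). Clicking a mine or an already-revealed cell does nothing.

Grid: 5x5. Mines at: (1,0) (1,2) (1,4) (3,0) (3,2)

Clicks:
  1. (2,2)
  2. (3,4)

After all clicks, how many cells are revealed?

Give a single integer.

Answer: 7

Derivation:
Click 1 (2,2) count=2: revealed 1 new [(2,2)] -> total=1
Click 2 (3,4) count=0: revealed 6 new [(2,3) (2,4) (3,3) (3,4) (4,3) (4,4)] -> total=7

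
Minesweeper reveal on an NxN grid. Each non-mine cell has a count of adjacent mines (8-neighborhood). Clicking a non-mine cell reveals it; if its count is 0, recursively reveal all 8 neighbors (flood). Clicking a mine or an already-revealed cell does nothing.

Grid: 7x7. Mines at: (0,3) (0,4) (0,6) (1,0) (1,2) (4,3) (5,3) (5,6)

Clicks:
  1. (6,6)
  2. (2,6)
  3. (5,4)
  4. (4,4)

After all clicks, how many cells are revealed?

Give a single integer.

Click 1 (6,6) count=1: revealed 1 new [(6,6)] -> total=1
Click 2 (2,6) count=0: revealed 15 new [(1,3) (1,4) (1,5) (1,6) (2,3) (2,4) (2,5) (2,6) (3,3) (3,4) (3,5) (3,6) (4,4) (4,5) (4,6)] -> total=16
Click 3 (5,4) count=2: revealed 1 new [(5,4)] -> total=17
Click 4 (4,4) count=2: revealed 0 new [(none)] -> total=17

Answer: 17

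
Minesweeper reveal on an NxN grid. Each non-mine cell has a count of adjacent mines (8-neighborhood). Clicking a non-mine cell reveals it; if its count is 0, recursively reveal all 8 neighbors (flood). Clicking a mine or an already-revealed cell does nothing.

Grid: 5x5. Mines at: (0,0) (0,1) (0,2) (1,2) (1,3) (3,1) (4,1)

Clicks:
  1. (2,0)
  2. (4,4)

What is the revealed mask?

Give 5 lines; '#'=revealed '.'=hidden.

Answer: .....
.....
#.###
..###
..###

Derivation:
Click 1 (2,0) count=1: revealed 1 new [(2,0)] -> total=1
Click 2 (4,4) count=0: revealed 9 new [(2,2) (2,3) (2,4) (3,2) (3,3) (3,4) (4,2) (4,3) (4,4)] -> total=10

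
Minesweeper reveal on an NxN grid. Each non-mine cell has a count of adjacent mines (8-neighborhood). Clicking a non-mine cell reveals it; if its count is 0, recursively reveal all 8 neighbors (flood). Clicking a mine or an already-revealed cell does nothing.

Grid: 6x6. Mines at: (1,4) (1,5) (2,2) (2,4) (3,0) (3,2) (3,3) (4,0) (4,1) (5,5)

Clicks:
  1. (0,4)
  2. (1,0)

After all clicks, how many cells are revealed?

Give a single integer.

Answer: 11

Derivation:
Click 1 (0,4) count=2: revealed 1 new [(0,4)] -> total=1
Click 2 (1,0) count=0: revealed 10 new [(0,0) (0,1) (0,2) (0,3) (1,0) (1,1) (1,2) (1,3) (2,0) (2,1)] -> total=11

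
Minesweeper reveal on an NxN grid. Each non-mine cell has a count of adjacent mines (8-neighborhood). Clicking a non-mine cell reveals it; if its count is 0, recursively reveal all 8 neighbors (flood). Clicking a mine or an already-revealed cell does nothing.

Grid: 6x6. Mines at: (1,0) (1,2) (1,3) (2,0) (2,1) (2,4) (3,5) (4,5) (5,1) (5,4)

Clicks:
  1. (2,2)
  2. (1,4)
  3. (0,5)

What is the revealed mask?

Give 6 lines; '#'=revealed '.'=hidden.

Answer: ....##
....##
..#...
......
......
......

Derivation:
Click 1 (2,2) count=3: revealed 1 new [(2,2)] -> total=1
Click 2 (1,4) count=2: revealed 1 new [(1,4)] -> total=2
Click 3 (0,5) count=0: revealed 3 new [(0,4) (0,5) (1,5)] -> total=5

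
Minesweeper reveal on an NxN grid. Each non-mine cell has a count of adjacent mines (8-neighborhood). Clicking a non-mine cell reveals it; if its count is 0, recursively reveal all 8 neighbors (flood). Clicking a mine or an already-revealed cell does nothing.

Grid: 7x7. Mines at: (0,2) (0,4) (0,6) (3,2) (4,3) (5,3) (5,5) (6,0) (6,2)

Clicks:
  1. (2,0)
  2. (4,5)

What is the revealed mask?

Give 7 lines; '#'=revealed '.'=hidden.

Answer: ##.....
##.....
##.....
##.....
##...#.
##.....
.......

Derivation:
Click 1 (2,0) count=0: revealed 12 new [(0,0) (0,1) (1,0) (1,1) (2,0) (2,1) (3,0) (3,1) (4,0) (4,1) (5,0) (5,1)] -> total=12
Click 2 (4,5) count=1: revealed 1 new [(4,5)] -> total=13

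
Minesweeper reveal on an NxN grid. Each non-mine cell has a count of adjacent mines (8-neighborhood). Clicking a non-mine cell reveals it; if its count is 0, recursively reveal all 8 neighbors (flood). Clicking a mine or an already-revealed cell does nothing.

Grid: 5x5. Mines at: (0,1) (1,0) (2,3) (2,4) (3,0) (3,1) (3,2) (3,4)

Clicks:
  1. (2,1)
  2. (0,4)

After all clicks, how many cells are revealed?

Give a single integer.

Click 1 (2,1) count=4: revealed 1 new [(2,1)] -> total=1
Click 2 (0,4) count=0: revealed 6 new [(0,2) (0,3) (0,4) (1,2) (1,3) (1,4)] -> total=7

Answer: 7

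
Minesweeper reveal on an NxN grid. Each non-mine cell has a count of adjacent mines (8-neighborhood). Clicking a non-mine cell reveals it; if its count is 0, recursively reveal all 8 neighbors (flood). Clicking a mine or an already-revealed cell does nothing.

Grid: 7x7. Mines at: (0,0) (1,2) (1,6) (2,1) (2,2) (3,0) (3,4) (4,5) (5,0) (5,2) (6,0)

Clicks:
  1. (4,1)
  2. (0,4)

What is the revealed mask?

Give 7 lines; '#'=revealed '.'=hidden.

Click 1 (4,1) count=3: revealed 1 new [(4,1)] -> total=1
Click 2 (0,4) count=0: revealed 9 new [(0,3) (0,4) (0,5) (1,3) (1,4) (1,5) (2,3) (2,4) (2,5)] -> total=10

Answer: ...###.
...###.
...###.
.......
.#.....
.......
.......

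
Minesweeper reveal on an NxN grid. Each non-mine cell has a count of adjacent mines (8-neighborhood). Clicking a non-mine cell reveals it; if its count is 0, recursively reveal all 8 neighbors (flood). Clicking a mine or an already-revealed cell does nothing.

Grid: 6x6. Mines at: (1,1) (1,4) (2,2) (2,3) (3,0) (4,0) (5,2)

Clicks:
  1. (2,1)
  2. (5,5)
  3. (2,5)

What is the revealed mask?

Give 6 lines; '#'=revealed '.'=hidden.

Click 1 (2,1) count=3: revealed 1 new [(2,1)] -> total=1
Click 2 (5,5) count=0: revealed 11 new [(2,4) (2,5) (3,3) (3,4) (3,5) (4,3) (4,4) (4,5) (5,3) (5,4) (5,5)] -> total=12
Click 3 (2,5) count=1: revealed 0 new [(none)] -> total=12

Answer: ......
......
.#..##
...###
...###
...###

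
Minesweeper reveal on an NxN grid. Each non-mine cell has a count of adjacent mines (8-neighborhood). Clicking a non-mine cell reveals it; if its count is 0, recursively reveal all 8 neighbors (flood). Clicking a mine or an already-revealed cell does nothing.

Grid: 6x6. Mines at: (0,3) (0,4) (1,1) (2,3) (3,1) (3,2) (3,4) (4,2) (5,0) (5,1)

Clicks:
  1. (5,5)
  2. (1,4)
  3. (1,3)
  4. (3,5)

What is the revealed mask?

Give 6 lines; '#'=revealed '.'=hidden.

Answer: ......
...##.
......
.....#
...###
...###

Derivation:
Click 1 (5,5) count=0: revealed 6 new [(4,3) (4,4) (4,5) (5,3) (5,4) (5,5)] -> total=6
Click 2 (1,4) count=3: revealed 1 new [(1,4)] -> total=7
Click 3 (1,3) count=3: revealed 1 new [(1,3)] -> total=8
Click 4 (3,5) count=1: revealed 1 new [(3,5)] -> total=9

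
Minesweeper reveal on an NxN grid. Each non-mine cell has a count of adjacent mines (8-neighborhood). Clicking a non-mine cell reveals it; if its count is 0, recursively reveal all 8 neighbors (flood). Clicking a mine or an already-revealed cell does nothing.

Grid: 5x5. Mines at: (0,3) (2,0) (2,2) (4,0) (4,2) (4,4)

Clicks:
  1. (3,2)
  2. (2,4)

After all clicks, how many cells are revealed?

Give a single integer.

Answer: 7

Derivation:
Click 1 (3,2) count=2: revealed 1 new [(3,2)] -> total=1
Click 2 (2,4) count=0: revealed 6 new [(1,3) (1,4) (2,3) (2,4) (3,3) (3,4)] -> total=7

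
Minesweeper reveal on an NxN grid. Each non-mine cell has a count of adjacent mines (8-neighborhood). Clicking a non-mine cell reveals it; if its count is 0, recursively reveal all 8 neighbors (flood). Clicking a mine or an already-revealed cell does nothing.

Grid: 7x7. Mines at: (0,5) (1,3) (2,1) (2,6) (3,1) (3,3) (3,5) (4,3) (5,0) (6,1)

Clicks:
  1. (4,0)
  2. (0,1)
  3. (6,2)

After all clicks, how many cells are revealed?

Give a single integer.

Answer: 8

Derivation:
Click 1 (4,0) count=2: revealed 1 new [(4,0)] -> total=1
Click 2 (0,1) count=0: revealed 6 new [(0,0) (0,1) (0,2) (1,0) (1,1) (1,2)] -> total=7
Click 3 (6,2) count=1: revealed 1 new [(6,2)] -> total=8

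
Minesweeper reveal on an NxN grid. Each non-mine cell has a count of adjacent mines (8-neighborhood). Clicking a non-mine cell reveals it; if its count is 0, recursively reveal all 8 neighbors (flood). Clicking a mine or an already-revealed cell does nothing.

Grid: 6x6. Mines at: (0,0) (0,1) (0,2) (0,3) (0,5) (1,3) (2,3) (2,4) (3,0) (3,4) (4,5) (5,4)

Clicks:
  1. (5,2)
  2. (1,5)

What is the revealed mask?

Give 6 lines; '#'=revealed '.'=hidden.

Answer: ......
.....#
......
.###..
####..
####..

Derivation:
Click 1 (5,2) count=0: revealed 11 new [(3,1) (3,2) (3,3) (4,0) (4,1) (4,2) (4,3) (5,0) (5,1) (5,2) (5,3)] -> total=11
Click 2 (1,5) count=2: revealed 1 new [(1,5)] -> total=12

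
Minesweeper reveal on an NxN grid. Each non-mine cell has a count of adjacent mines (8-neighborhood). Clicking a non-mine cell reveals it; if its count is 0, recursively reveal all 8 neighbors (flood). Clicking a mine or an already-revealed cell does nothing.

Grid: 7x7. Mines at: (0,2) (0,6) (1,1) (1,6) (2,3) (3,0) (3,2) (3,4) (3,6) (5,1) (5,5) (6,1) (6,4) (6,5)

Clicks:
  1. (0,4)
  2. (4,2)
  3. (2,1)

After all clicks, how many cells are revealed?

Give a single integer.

Click 1 (0,4) count=0: revealed 6 new [(0,3) (0,4) (0,5) (1,3) (1,4) (1,5)] -> total=6
Click 2 (4,2) count=2: revealed 1 new [(4,2)] -> total=7
Click 3 (2,1) count=3: revealed 1 new [(2,1)] -> total=8

Answer: 8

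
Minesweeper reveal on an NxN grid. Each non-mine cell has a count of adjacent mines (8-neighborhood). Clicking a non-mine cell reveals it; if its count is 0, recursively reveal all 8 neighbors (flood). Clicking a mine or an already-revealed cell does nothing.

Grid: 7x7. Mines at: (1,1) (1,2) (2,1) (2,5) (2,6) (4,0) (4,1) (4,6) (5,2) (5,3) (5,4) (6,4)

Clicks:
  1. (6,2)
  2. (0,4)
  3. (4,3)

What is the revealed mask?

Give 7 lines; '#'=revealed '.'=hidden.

Click 1 (6,2) count=2: revealed 1 new [(6,2)] -> total=1
Click 2 (0,4) count=0: revealed 8 new [(0,3) (0,4) (0,5) (0,6) (1,3) (1,4) (1,5) (1,6)] -> total=9
Click 3 (4,3) count=3: revealed 1 new [(4,3)] -> total=10

Answer: ...####
...####
.......
.......
...#...
.......
..#....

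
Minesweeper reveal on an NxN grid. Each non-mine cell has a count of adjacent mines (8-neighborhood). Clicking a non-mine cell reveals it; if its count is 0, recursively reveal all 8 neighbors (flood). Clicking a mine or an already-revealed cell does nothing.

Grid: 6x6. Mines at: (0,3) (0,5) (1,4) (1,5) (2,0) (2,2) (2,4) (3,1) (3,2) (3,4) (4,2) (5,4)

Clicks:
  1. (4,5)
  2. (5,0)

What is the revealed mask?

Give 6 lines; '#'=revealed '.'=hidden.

Click 1 (4,5) count=2: revealed 1 new [(4,5)] -> total=1
Click 2 (5,0) count=0: revealed 4 new [(4,0) (4,1) (5,0) (5,1)] -> total=5

Answer: ......
......
......
......
##...#
##....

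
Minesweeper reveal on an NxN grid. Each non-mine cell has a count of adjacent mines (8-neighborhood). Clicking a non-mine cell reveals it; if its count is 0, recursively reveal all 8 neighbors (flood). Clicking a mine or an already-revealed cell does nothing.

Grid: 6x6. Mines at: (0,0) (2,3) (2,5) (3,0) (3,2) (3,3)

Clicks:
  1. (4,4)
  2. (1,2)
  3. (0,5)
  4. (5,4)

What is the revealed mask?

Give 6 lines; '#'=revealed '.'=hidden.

Click 1 (4,4) count=1: revealed 1 new [(4,4)] -> total=1
Click 2 (1,2) count=1: revealed 1 new [(1,2)] -> total=2
Click 3 (0,5) count=0: revealed 9 new [(0,1) (0,2) (0,3) (0,4) (0,5) (1,1) (1,3) (1,4) (1,5)] -> total=11
Click 4 (5,4) count=0: revealed 13 new [(3,4) (3,5) (4,0) (4,1) (4,2) (4,3) (4,5) (5,0) (5,1) (5,2) (5,3) (5,4) (5,5)] -> total=24

Answer: .#####
.#####
......
....##
######
######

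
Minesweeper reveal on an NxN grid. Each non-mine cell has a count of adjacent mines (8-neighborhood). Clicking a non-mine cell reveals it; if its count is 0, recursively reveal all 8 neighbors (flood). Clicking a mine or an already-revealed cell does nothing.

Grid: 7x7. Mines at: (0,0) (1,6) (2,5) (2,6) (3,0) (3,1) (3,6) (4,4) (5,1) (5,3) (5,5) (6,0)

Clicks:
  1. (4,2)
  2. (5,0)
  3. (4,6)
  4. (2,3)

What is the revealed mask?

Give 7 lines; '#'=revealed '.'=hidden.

Answer: .#####.
.#####.
.####..
..###..
..#...#
#......
.......

Derivation:
Click 1 (4,2) count=3: revealed 1 new [(4,2)] -> total=1
Click 2 (5,0) count=2: revealed 1 new [(5,0)] -> total=2
Click 3 (4,6) count=2: revealed 1 new [(4,6)] -> total=3
Click 4 (2,3) count=0: revealed 17 new [(0,1) (0,2) (0,3) (0,4) (0,5) (1,1) (1,2) (1,3) (1,4) (1,5) (2,1) (2,2) (2,3) (2,4) (3,2) (3,3) (3,4)] -> total=20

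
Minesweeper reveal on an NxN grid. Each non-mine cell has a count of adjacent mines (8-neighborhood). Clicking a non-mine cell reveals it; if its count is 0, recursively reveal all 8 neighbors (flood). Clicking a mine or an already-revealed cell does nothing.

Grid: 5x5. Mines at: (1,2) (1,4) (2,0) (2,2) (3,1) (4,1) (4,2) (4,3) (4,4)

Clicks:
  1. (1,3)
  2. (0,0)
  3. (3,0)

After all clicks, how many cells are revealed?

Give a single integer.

Answer: 6

Derivation:
Click 1 (1,3) count=3: revealed 1 new [(1,3)] -> total=1
Click 2 (0,0) count=0: revealed 4 new [(0,0) (0,1) (1,0) (1,1)] -> total=5
Click 3 (3,0) count=3: revealed 1 new [(3,0)] -> total=6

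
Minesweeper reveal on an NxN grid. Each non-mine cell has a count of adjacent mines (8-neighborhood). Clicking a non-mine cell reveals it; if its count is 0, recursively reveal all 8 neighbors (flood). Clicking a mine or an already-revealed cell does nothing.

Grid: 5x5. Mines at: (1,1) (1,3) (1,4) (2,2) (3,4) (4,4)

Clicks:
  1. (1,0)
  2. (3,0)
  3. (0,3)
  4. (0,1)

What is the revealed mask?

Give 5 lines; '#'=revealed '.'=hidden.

Click 1 (1,0) count=1: revealed 1 new [(1,0)] -> total=1
Click 2 (3,0) count=0: revealed 10 new [(2,0) (2,1) (3,0) (3,1) (3,2) (3,3) (4,0) (4,1) (4,2) (4,3)] -> total=11
Click 3 (0,3) count=2: revealed 1 new [(0,3)] -> total=12
Click 4 (0,1) count=1: revealed 1 new [(0,1)] -> total=13

Answer: .#.#.
#....
##...
####.
####.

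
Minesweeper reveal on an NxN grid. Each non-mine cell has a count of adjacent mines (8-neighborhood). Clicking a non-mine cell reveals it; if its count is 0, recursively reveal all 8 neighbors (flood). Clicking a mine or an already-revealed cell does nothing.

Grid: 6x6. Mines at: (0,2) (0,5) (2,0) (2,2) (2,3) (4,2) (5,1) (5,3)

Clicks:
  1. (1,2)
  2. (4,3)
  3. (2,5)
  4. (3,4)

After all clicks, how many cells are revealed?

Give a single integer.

Click 1 (1,2) count=3: revealed 1 new [(1,2)] -> total=1
Click 2 (4,3) count=2: revealed 1 new [(4,3)] -> total=2
Click 3 (2,5) count=0: revealed 10 new [(1,4) (1,5) (2,4) (2,5) (3,4) (3,5) (4,4) (4,5) (5,4) (5,5)] -> total=12
Click 4 (3,4) count=1: revealed 0 new [(none)] -> total=12

Answer: 12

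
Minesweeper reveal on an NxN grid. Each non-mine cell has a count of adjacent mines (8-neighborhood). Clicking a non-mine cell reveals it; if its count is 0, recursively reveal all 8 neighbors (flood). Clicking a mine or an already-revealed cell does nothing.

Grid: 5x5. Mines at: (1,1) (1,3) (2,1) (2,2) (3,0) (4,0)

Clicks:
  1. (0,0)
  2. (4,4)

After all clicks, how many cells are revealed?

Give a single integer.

Click 1 (0,0) count=1: revealed 1 new [(0,0)] -> total=1
Click 2 (4,4) count=0: revealed 10 new [(2,3) (2,4) (3,1) (3,2) (3,3) (3,4) (4,1) (4,2) (4,3) (4,4)] -> total=11

Answer: 11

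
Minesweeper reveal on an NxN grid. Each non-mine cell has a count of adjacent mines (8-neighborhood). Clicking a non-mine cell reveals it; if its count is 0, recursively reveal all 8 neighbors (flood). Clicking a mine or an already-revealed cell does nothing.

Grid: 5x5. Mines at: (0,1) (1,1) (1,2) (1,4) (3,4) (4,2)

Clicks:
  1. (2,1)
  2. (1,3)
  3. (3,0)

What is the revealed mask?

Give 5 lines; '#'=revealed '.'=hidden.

Answer: .....
...#.
##...
##...
##...

Derivation:
Click 1 (2,1) count=2: revealed 1 new [(2,1)] -> total=1
Click 2 (1,3) count=2: revealed 1 new [(1,3)] -> total=2
Click 3 (3,0) count=0: revealed 5 new [(2,0) (3,0) (3,1) (4,0) (4,1)] -> total=7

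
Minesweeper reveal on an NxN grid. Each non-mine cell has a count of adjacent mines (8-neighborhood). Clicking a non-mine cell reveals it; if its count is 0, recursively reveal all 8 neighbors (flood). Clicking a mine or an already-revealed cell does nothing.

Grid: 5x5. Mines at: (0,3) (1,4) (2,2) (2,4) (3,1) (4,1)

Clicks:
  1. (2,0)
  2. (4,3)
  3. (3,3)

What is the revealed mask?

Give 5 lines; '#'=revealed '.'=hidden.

Click 1 (2,0) count=1: revealed 1 new [(2,0)] -> total=1
Click 2 (4,3) count=0: revealed 6 new [(3,2) (3,3) (3,4) (4,2) (4,3) (4,4)] -> total=7
Click 3 (3,3) count=2: revealed 0 new [(none)] -> total=7

Answer: .....
.....
#....
..###
..###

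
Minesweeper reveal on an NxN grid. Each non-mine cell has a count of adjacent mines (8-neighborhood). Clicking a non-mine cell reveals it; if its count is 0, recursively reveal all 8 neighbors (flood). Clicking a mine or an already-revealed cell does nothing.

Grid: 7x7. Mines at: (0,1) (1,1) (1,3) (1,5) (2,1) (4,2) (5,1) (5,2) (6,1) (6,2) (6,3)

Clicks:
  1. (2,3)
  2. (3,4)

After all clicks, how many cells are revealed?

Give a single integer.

Click 1 (2,3) count=1: revealed 1 new [(2,3)] -> total=1
Click 2 (3,4) count=0: revealed 18 new [(2,4) (2,5) (2,6) (3,3) (3,4) (3,5) (3,6) (4,3) (4,4) (4,5) (4,6) (5,3) (5,4) (5,5) (5,6) (6,4) (6,5) (6,6)] -> total=19

Answer: 19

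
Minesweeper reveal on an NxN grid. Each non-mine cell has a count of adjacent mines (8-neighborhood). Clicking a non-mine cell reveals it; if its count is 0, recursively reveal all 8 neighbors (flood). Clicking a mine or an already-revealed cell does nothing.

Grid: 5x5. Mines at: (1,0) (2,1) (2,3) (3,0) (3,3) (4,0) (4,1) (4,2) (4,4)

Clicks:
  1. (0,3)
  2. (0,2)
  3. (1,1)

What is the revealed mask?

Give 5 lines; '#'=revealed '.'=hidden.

Answer: .####
.####
.....
.....
.....

Derivation:
Click 1 (0,3) count=0: revealed 8 new [(0,1) (0,2) (0,3) (0,4) (1,1) (1,2) (1,3) (1,4)] -> total=8
Click 2 (0,2) count=0: revealed 0 new [(none)] -> total=8
Click 3 (1,1) count=2: revealed 0 new [(none)] -> total=8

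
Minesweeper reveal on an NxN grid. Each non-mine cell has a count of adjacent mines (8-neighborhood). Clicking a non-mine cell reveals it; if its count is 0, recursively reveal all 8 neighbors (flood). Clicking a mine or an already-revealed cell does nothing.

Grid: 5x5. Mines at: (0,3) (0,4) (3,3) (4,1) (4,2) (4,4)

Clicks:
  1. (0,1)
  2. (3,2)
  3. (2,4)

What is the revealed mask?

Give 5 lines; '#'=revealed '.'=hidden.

Answer: ###..
###..
###.#
###..
.....

Derivation:
Click 1 (0,1) count=0: revealed 12 new [(0,0) (0,1) (0,2) (1,0) (1,1) (1,2) (2,0) (2,1) (2,2) (3,0) (3,1) (3,2)] -> total=12
Click 2 (3,2) count=3: revealed 0 new [(none)] -> total=12
Click 3 (2,4) count=1: revealed 1 new [(2,4)] -> total=13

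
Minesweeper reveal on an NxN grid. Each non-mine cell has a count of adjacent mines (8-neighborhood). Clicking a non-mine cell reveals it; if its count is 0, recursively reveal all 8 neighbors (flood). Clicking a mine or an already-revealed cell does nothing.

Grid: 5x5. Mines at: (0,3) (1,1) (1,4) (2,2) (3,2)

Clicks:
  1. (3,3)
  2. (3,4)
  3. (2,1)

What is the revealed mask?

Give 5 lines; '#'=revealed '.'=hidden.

Click 1 (3,3) count=2: revealed 1 new [(3,3)] -> total=1
Click 2 (3,4) count=0: revealed 5 new [(2,3) (2,4) (3,4) (4,3) (4,4)] -> total=6
Click 3 (2,1) count=3: revealed 1 new [(2,1)] -> total=7

Answer: .....
.....
.#.##
...##
...##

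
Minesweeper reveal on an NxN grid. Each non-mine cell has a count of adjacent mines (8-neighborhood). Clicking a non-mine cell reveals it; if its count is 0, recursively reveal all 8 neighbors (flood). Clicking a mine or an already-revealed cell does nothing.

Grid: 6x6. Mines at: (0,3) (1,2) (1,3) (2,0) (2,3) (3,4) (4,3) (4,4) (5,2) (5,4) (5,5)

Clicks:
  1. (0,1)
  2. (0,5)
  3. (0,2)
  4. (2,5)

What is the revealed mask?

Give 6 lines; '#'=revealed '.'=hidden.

Answer: .##.##
....##
....##
......
......
......

Derivation:
Click 1 (0,1) count=1: revealed 1 new [(0,1)] -> total=1
Click 2 (0,5) count=0: revealed 6 new [(0,4) (0,5) (1,4) (1,5) (2,4) (2,5)] -> total=7
Click 3 (0,2) count=3: revealed 1 new [(0,2)] -> total=8
Click 4 (2,5) count=1: revealed 0 new [(none)] -> total=8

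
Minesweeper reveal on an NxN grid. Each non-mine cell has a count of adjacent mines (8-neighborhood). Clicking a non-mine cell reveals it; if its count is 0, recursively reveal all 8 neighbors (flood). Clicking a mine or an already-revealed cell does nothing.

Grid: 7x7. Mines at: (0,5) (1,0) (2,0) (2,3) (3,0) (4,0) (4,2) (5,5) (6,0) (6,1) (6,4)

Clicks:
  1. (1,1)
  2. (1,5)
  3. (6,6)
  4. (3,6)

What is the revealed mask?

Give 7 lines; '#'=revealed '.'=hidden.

Click 1 (1,1) count=2: revealed 1 new [(1,1)] -> total=1
Click 2 (1,5) count=1: revealed 1 new [(1,5)] -> total=2
Click 3 (6,6) count=1: revealed 1 new [(6,6)] -> total=3
Click 4 (3,6) count=0: revealed 11 new [(1,4) (1,6) (2,4) (2,5) (2,6) (3,4) (3,5) (3,6) (4,4) (4,5) (4,6)] -> total=14

Answer: .......
.#..###
....###
....###
....###
.......
......#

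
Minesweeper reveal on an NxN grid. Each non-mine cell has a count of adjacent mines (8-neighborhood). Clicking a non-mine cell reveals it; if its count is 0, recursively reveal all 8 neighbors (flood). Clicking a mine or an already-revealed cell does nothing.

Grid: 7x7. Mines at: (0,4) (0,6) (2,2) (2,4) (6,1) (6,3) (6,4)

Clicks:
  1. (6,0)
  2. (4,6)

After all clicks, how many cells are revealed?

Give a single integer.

Answer: 38

Derivation:
Click 1 (6,0) count=1: revealed 1 new [(6,0)] -> total=1
Click 2 (4,6) count=0: revealed 37 new [(0,0) (0,1) (0,2) (0,3) (1,0) (1,1) (1,2) (1,3) (1,5) (1,6) (2,0) (2,1) (2,5) (2,6) (3,0) (3,1) (3,2) (3,3) (3,4) (3,5) (3,6) (4,0) (4,1) (4,2) (4,3) (4,4) (4,5) (4,6) (5,0) (5,1) (5,2) (5,3) (5,4) (5,5) (5,6) (6,5) (6,6)] -> total=38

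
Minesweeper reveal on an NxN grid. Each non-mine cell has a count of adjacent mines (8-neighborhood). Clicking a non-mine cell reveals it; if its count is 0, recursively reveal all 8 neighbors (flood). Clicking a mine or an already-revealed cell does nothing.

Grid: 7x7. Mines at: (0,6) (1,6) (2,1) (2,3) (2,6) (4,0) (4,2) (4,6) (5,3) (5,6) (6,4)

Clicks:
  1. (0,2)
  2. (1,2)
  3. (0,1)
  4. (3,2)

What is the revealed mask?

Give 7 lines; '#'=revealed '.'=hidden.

Click 1 (0,2) count=0: revealed 12 new [(0,0) (0,1) (0,2) (0,3) (0,4) (0,5) (1,0) (1,1) (1,2) (1,3) (1,4) (1,5)] -> total=12
Click 2 (1,2) count=2: revealed 0 new [(none)] -> total=12
Click 3 (0,1) count=0: revealed 0 new [(none)] -> total=12
Click 4 (3,2) count=3: revealed 1 new [(3,2)] -> total=13

Answer: ######.
######.
.......
..#....
.......
.......
.......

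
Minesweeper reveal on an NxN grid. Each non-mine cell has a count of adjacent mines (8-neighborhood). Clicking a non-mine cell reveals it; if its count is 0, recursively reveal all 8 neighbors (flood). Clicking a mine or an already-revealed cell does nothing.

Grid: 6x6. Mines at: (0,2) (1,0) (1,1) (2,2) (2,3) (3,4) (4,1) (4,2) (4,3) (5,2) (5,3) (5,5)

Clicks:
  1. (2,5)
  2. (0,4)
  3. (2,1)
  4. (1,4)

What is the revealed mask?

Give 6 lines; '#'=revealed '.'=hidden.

Click 1 (2,5) count=1: revealed 1 new [(2,5)] -> total=1
Click 2 (0,4) count=0: revealed 7 new [(0,3) (0,4) (0,5) (1,3) (1,4) (1,5) (2,4)] -> total=8
Click 3 (2,1) count=3: revealed 1 new [(2,1)] -> total=9
Click 4 (1,4) count=1: revealed 0 new [(none)] -> total=9

Answer: ...###
...###
.#..##
......
......
......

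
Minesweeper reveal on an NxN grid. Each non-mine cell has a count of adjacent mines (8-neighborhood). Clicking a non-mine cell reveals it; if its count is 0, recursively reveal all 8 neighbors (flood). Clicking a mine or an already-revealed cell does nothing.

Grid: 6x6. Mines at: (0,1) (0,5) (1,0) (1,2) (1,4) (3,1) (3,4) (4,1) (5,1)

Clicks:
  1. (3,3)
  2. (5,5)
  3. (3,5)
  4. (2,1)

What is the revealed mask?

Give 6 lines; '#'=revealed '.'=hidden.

Answer: ......
......
.#....
...#.#
..####
..####

Derivation:
Click 1 (3,3) count=1: revealed 1 new [(3,3)] -> total=1
Click 2 (5,5) count=0: revealed 8 new [(4,2) (4,3) (4,4) (4,5) (5,2) (5,3) (5,4) (5,5)] -> total=9
Click 3 (3,5) count=1: revealed 1 new [(3,5)] -> total=10
Click 4 (2,1) count=3: revealed 1 new [(2,1)] -> total=11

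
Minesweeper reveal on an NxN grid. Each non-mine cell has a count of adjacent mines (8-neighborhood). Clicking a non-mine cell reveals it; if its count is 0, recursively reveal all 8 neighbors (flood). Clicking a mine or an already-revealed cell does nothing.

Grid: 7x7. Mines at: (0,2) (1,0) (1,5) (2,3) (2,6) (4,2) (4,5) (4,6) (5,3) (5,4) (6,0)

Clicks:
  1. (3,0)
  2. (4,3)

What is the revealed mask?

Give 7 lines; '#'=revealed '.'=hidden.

Answer: .......
.......
##.....
##.....
##.#...
##.....
.......

Derivation:
Click 1 (3,0) count=0: revealed 8 new [(2,0) (2,1) (3,0) (3,1) (4,0) (4,1) (5,0) (5,1)] -> total=8
Click 2 (4,3) count=3: revealed 1 new [(4,3)] -> total=9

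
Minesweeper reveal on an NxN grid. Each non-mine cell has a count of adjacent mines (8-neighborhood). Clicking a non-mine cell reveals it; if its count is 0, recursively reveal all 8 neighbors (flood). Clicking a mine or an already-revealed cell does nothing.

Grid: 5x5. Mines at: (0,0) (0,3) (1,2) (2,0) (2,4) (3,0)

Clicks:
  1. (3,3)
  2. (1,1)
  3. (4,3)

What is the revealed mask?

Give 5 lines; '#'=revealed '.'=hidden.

Click 1 (3,3) count=1: revealed 1 new [(3,3)] -> total=1
Click 2 (1,1) count=3: revealed 1 new [(1,1)] -> total=2
Click 3 (4,3) count=0: revealed 10 new [(2,1) (2,2) (2,3) (3,1) (3,2) (3,4) (4,1) (4,2) (4,3) (4,4)] -> total=12

Answer: .....
.#...
.###.
.####
.####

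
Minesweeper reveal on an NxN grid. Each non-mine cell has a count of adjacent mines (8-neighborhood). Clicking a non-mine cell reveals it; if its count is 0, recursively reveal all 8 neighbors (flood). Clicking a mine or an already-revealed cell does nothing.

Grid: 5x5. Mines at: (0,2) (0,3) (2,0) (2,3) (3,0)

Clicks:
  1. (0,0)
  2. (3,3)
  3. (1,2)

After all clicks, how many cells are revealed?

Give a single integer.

Click 1 (0,0) count=0: revealed 4 new [(0,0) (0,1) (1,0) (1,1)] -> total=4
Click 2 (3,3) count=1: revealed 1 new [(3,3)] -> total=5
Click 3 (1,2) count=3: revealed 1 new [(1,2)] -> total=6

Answer: 6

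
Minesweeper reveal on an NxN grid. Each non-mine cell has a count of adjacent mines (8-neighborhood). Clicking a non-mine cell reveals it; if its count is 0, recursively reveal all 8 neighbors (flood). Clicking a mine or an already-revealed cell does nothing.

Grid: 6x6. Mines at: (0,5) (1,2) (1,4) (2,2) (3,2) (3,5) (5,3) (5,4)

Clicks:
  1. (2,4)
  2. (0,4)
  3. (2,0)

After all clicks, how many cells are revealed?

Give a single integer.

Answer: 16

Derivation:
Click 1 (2,4) count=2: revealed 1 new [(2,4)] -> total=1
Click 2 (0,4) count=2: revealed 1 new [(0,4)] -> total=2
Click 3 (2,0) count=0: revealed 14 new [(0,0) (0,1) (1,0) (1,1) (2,0) (2,1) (3,0) (3,1) (4,0) (4,1) (4,2) (5,0) (5,1) (5,2)] -> total=16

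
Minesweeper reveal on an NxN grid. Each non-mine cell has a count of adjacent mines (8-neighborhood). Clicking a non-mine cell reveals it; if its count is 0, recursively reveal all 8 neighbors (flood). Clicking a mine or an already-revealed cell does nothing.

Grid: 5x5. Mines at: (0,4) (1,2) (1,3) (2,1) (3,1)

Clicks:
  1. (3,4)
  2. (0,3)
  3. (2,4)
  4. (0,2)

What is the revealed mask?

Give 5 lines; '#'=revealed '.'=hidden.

Click 1 (3,4) count=0: revealed 9 new [(2,2) (2,3) (2,4) (3,2) (3,3) (3,4) (4,2) (4,3) (4,4)] -> total=9
Click 2 (0,3) count=3: revealed 1 new [(0,3)] -> total=10
Click 3 (2,4) count=1: revealed 0 new [(none)] -> total=10
Click 4 (0,2) count=2: revealed 1 new [(0,2)] -> total=11

Answer: ..##.
.....
..###
..###
..###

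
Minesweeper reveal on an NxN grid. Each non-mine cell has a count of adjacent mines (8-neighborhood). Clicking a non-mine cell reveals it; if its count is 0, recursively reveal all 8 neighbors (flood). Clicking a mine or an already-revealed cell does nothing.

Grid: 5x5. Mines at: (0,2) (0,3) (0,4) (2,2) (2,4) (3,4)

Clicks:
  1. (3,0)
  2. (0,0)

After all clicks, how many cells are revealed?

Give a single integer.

Click 1 (3,0) count=0: revealed 14 new [(0,0) (0,1) (1,0) (1,1) (2,0) (2,1) (3,0) (3,1) (3,2) (3,3) (4,0) (4,1) (4,2) (4,3)] -> total=14
Click 2 (0,0) count=0: revealed 0 new [(none)] -> total=14

Answer: 14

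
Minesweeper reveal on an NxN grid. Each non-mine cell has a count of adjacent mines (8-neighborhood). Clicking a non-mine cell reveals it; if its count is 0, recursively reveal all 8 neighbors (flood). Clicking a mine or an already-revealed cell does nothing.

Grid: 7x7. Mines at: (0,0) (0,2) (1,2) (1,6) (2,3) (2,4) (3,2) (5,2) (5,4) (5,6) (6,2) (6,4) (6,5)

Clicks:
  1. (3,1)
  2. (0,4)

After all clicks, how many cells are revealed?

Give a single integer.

Answer: 7

Derivation:
Click 1 (3,1) count=1: revealed 1 new [(3,1)] -> total=1
Click 2 (0,4) count=0: revealed 6 new [(0,3) (0,4) (0,5) (1,3) (1,4) (1,5)] -> total=7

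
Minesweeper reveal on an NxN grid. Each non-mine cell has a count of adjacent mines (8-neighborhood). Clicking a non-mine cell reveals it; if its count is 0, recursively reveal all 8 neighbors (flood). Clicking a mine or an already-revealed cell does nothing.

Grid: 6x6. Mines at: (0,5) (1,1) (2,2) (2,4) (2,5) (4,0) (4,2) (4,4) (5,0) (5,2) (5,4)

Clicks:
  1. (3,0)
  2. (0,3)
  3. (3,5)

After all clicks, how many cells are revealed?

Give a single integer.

Click 1 (3,0) count=1: revealed 1 new [(3,0)] -> total=1
Click 2 (0,3) count=0: revealed 6 new [(0,2) (0,3) (0,4) (1,2) (1,3) (1,4)] -> total=7
Click 3 (3,5) count=3: revealed 1 new [(3,5)] -> total=8

Answer: 8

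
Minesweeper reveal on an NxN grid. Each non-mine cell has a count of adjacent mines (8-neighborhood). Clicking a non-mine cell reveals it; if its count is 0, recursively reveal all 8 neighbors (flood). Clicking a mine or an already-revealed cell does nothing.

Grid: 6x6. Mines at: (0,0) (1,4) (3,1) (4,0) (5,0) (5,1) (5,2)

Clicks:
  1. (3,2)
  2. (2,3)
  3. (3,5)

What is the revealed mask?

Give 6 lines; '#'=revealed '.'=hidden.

Answer: ......
......
..####
..####
..####
...###

Derivation:
Click 1 (3,2) count=1: revealed 1 new [(3,2)] -> total=1
Click 2 (2,3) count=1: revealed 1 new [(2,3)] -> total=2
Click 3 (3,5) count=0: revealed 13 new [(2,2) (2,4) (2,5) (3,3) (3,4) (3,5) (4,2) (4,3) (4,4) (4,5) (5,3) (5,4) (5,5)] -> total=15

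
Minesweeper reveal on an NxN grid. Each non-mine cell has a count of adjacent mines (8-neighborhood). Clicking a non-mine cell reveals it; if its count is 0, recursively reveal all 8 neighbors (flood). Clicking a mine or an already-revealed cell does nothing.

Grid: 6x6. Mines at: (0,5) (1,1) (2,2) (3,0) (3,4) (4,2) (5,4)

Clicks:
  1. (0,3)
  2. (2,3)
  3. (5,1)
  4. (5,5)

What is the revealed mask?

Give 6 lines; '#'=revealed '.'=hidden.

Answer: ..###.
..###.
...#..
......
......
.#...#

Derivation:
Click 1 (0,3) count=0: revealed 6 new [(0,2) (0,3) (0,4) (1,2) (1,3) (1,4)] -> total=6
Click 2 (2,3) count=2: revealed 1 new [(2,3)] -> total=7
Click 3 (5,1) count=1: revealed 1 new [(5,1)] -> total=8
Click 4 (5,5) count=1: revealed 1 new [(5,5)] -> total=9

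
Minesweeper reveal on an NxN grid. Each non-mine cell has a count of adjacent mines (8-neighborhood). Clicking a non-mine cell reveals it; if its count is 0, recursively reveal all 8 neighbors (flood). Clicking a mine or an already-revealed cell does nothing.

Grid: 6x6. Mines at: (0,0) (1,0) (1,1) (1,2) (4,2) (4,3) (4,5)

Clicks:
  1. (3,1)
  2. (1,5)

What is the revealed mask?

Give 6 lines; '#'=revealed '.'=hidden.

Click 1 (3,1) count=1: revealed 1 new [(3,1)] -> total=1
Click 2 (1,5) count=0: revealed 12 new [(0,3) (0,4) (0,5) (1,3) (1,4) (1,5) (2,3) (2,4) (2,5) (3,3) (3,4) (3,5)] -> total=13

Answer: ...###
...###
...###
.#.###
......
......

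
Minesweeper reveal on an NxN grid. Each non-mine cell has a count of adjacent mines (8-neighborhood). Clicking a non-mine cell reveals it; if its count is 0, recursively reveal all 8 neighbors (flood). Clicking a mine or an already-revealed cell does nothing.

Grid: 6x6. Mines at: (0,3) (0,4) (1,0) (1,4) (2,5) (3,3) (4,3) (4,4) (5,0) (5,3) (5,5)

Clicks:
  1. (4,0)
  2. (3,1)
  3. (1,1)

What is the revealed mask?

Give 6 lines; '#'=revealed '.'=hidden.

Answer: ......
.#....
###...
###...
###...
......

Derivation:
Click 1 (4,0) count=1: revealed 1 new [(4,0)] -> total=1
Click 2 (3,1) count=0: revealed 8 new [(2,0) (2,1) (2,2) (3,0) (3,1) (3,2) (4,1) (4,2)] -> total=9
Click 3 (1,1) count=1: revealed 1 new [(1,1)] -> total=10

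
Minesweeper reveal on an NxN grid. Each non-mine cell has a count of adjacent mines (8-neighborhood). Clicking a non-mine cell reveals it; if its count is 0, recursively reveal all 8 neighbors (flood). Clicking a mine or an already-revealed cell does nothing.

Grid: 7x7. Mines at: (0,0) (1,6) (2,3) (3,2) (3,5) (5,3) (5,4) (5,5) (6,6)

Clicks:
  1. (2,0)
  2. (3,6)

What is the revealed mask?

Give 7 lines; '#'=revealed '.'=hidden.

Answer: .......
##.....
##.....
##....#
###....
###....
###....

Derivation:
Click 1 (2,0) count=0: revealed 15 new [(1,0) (1,1) (2,0) (2,1) (3,0) (3,1) (4,0) (4,1) (4,2) (5,0) (5,1) (5,2) (6,0) (6,1) (6,2)] -> total=15
Click 2 (3,6) count=1: revealed 1 new [(3,6)] -> total=16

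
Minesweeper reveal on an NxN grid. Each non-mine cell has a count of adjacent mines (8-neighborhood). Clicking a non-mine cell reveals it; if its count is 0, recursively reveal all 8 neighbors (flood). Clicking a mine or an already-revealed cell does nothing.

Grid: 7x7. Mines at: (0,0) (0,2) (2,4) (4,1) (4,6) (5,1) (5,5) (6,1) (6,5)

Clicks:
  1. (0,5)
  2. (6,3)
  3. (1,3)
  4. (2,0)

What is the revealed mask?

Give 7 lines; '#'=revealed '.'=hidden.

Answer: ...####
#######
####.##
#######
..###..
..###..
..###..

Derivation:
Click 1 (0,5) count=0: revealed 12 new [(0,3) (0,4) (0,5) (0,6) (1,3) (1,4) (1,5) (1,6) (2,5) (2,6) (3,5) (3,6)] -> total=12
Click 2 (6,3) count=0: revealed 12 new [(3,2) (3,3) (3,4) (4,2) (4,3) (4,4) (5,2) (5,3) (5,4) (6,2) (6,3) (6,4)] -> total=24
Click 3 (1,3) count=2: revealed 0 new [(none)] -> total=24
Click 4 (2,0) count=0: revealed 9 new [(1,0) (1,1) (1,2) (2,0) (2,1) (2,2) (2,3) (3,0) (3,1)] -> total=33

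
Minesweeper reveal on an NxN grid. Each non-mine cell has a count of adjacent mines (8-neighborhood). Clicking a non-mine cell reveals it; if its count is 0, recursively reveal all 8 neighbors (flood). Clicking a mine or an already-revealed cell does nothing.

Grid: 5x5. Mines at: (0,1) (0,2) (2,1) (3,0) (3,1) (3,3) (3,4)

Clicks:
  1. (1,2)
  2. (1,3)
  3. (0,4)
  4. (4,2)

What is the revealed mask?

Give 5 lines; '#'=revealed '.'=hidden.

Click 1 (1,2) count=3: revealed 1 new [(1,2)] -> total=1
Click 2 (1,3) count=1: revealed 1 new [(1,3)] -> total=2
Click 3 (0,4) count=0: revealed 5 new [(0,3) (0,4) (1,4) (2,3) (2,4)] -> total=7
Click 4 (4,2) count=2: revealed 1 new [(4,2)] -> total=8

Answer: ...##
..###
...##
.....
..#..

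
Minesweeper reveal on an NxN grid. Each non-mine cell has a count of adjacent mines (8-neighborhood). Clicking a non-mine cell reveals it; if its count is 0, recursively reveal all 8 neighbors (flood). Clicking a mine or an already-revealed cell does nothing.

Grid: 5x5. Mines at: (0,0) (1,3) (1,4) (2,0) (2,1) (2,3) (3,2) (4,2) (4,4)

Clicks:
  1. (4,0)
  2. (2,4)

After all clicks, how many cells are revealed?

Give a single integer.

Click 1 (4,0) count=0: revealed 4 new [(3,0) (3,1) (4,0) (4,1)] -> total=4
Click 2 (2,4) count=3: revealed 1 new [(2,4)] -> total=5

Answer: 5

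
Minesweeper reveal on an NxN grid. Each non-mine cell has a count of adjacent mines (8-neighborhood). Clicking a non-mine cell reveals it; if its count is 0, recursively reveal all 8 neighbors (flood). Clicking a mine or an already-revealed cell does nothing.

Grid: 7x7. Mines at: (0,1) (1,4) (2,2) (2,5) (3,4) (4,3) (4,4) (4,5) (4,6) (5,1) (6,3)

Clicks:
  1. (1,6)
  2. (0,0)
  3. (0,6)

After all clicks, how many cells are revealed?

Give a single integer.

Click 1 (1,6) count=1: revealed 1 new [(1,6)] -> total=1
Click 2 (0,0) count=1: revealed 1 new [(0,0)] -> total=2
Click 3 (0,6) count=0: revealed 3 new [(0,5) (0,6) (1,5)] -> total=5

Answer: 5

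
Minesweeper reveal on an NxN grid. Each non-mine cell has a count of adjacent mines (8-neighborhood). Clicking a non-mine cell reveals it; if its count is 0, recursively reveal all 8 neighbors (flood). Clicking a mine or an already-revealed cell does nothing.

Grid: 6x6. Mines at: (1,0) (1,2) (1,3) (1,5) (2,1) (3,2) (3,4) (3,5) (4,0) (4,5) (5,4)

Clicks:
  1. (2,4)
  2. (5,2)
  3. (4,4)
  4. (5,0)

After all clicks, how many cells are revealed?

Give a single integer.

Answer: 9

Derivation:
Click 1 (2,4) count=4: revealed 1 new [(2,4)] -> total=1
Click 2 (5,2) count=0: revealed 6 new [(4,1) (4,2) (4,3) (5,1) (5,2) (5,3)] -> total=7
Click 3 (4,4) count=4: revealed 1 new [(4,4)] -> total=8
Click 4 (5,0) count=1: revealed 1 new [(5,0)] -> total=9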